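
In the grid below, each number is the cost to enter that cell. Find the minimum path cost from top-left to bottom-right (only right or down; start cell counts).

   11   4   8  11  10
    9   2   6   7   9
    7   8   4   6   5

One optimal route is r0c0 r0c1 r1c1 r1c2 r2c2 r2c3 r2c4.
Its cost is 11 + 4 + 2 + 6 + 4 + 6 + 5 = 38.

38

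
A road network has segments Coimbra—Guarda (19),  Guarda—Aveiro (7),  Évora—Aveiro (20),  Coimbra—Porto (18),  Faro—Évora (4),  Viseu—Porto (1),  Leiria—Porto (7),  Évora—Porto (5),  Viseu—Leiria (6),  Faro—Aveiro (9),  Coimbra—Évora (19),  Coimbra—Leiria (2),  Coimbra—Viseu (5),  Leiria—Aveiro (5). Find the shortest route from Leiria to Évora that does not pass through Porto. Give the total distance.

18

Checking several routes:
Leiria→Aveiro→Faro→Évora: 5 + 9 + 4 = 18
Leiria→Aveiro→Évora: 5 + 20 = 25
Leiria→Coimbra→Évora: 2 + 19 = 21
Leiria→Viseu→Coimbra→Évora: 6 + 5 + 19 = 30
Shortest: 18 km.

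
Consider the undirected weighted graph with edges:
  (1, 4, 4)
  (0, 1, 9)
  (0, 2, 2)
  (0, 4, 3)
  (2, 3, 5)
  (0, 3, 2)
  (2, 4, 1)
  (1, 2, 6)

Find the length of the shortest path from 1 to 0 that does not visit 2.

Paths from 1 to 0 avoiding 2:
1 - 4 - 0: 4 + 3 = 7
1 - 0: 9
Shortest: 7.

7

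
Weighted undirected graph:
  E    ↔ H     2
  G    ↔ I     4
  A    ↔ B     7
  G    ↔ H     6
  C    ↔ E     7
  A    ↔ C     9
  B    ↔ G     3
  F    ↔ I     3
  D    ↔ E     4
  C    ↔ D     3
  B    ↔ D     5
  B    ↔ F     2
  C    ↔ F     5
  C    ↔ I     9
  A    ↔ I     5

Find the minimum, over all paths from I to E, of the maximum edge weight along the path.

5

Comparing a few candidate routes:
I -> G -> B -> F -> C -> D -> E: max(4, 3, 2, 5, 3, 4) = 5
I -> F -> C -> D -> E: max(3, 5, 3, 4) = 5
I -> G -> B -> D -> E: max(4, 3, 5, 4) = 5
Best route has worst link 5.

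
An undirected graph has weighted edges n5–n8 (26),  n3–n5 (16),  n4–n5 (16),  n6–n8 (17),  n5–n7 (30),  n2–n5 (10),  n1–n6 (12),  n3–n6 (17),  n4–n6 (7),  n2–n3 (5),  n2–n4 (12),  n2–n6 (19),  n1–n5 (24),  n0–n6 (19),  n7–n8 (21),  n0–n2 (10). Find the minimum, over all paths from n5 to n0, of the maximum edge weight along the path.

10

Some routes from n5 to n0:
n5-n3-n6-n4-n2-n0: max(16, 17, 7, 12, 10) = 17
n5-n2-n0: max(10, 10) = 10
n5-n3-n2-n0: max(16, 5, 10) = 16
n5-n4-n6-n3-n2-n0: max(16, 7, 17, 5, 10) = 17
n5-n4-n2-n0: max(16, 12, 10) = 16
Smallest bottleneck: 10.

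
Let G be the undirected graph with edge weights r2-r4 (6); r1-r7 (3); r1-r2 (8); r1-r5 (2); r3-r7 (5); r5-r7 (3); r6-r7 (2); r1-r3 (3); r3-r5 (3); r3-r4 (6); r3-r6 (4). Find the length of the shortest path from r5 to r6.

Some routes from r5 to r6:
r5-r3-r6: 3 + 4 = 7
r5-r1-r7-r6: 2 + 3 + 2 = 7
r5-r7-r6: 3 + 2 = 5
Best route has total 5.

5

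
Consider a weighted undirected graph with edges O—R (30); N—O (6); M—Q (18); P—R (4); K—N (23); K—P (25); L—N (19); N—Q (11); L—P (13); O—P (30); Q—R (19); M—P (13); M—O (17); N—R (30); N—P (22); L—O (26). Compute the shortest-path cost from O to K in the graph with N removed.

Paths from O to K avoiding N:
O→M→P→K: 17 + 13 + 25 = 55
O→R→Q→M→P→K: 30 + 19 + 18 + 13 + 25 = 105
O→R→P→K: 30 + 4 + 25 = 59
O→L→P→K: 26 + 13 + 25 = 64
O→P→K: 30 + 25 = 55
O→M→Q→R→P→K: 17 + 18 + 19 + 4 + 25 = 83
Best route has total 55.

55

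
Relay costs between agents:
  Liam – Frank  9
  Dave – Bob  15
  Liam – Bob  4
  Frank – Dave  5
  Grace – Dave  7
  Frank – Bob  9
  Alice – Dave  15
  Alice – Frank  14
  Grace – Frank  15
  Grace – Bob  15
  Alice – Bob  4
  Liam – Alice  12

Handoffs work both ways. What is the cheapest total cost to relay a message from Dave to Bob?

14

Comparing a few candidate routes:
Dave-Frank-Liam-Bob: 5 + 9 + 4 = 18
Dave-Grace-Bob: 7 + 15 = 22
Dave-Bob: 15
Dave-Frank-Bob: 5 + 9 = 14
Dave-Alice-Bob: 15 + 4 = 19
The minimum is 14.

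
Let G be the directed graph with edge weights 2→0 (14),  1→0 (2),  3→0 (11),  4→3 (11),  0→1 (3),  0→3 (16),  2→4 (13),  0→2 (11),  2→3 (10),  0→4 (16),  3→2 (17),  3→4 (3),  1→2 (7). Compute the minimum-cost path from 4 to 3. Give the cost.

11

Routes from 4 to 3:
4 - 3: 11
The minimum is 11.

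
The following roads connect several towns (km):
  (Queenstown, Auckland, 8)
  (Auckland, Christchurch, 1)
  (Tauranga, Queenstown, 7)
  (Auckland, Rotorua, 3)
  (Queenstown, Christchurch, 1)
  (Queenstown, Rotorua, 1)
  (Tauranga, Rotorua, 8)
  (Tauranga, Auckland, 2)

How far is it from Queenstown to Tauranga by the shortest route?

4

Comparing a few candidate routes:
Queenstown→Christchurch→Auckland→Rotorua→Tauranga: 1 + 1 + 3 + 8 = 13
Queenstown→Auckland→Tauranga: 8 + 2 = 10
Queenstown→Christchurch→Auckland→Tauranga: 1 + 1 + 2 = 4
Queenstown→Rotorua→Tauranga: 1 + 8 = 9
Queenstown→Rotorua→Auckland→Tauranga: 1 + 3 + 2 = 6
Queenstown→Tauranga: 7
The minimum is 4 km.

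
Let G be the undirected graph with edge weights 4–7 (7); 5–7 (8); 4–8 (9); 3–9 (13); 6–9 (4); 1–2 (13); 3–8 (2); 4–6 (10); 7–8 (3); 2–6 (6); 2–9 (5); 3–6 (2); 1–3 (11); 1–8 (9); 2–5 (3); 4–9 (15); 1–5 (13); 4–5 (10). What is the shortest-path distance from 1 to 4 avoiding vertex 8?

Checking several routes:
1-5-4: 13 + 10 = 23
1-2-5-4: 13 + 3 + 10 = 26
1-3-6-4: 11 + 2 + 10 = 23
The minimum is 23.

23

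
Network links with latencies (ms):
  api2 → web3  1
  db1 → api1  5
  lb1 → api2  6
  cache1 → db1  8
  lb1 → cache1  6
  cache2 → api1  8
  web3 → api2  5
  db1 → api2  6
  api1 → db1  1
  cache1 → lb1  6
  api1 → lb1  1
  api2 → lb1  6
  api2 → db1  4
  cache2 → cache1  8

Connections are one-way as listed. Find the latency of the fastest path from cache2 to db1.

9

Some routes from cache2 to db1:
cache2 - api1 - db1: 8 + 1 = 9
cache2 - cache1 - db1: 8 + 8 = 16
cache2 - api1 - lb1 - api2 - db1: 8 + 1 + 6 + 4 = 19
Best route has total 9 ms.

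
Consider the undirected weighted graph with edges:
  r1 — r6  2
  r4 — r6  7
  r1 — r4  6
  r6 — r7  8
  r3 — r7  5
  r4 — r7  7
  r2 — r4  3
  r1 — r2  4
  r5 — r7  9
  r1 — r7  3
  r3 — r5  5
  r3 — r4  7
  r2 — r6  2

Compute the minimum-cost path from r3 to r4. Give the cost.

Some routes from r3 to r4:
r3 -> r7 -> r1 -> r2 -> r4: 5 + 3 + 4 + 3 = 15
r3 -> r7 -> r1 -> r6 -> r2 -> r4: 5 + 3 + 2 + 2 + 3 = 15
r3 -> r7 -> r1 -> r6 -> r4: 5 + 3 + 2 + 7 = 17
r3 -> r4: 7
r3 -> r7 -> r1 -> r4: 5 + 3 + 6 = 14
r3 -> r7 -> r4: 5 + 7 = 12
Shortest: 7.

7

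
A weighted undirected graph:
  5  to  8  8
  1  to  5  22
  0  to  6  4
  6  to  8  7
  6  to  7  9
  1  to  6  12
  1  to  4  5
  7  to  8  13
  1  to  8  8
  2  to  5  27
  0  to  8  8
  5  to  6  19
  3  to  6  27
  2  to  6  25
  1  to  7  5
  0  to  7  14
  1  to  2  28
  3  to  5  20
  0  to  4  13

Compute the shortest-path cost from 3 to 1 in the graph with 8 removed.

39

Checking several routes:
3-6-0-4-1: 27 + 4 + 13 + 5 = 49
3-5-1: 20 + 22 = 42
3-6-7-1: 27 + 9 + 5 = 41
3-6-0-7-1: 27 + 4 + 14 + 5 = 50
3-6-1: 27 + 12 = 39
Best route has total 39.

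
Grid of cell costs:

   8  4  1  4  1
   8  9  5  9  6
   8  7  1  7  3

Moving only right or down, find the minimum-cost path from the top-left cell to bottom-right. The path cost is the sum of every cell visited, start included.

27

Best path: r0c0 → r0c1 → r0c2 → r0c3 → r0c4 → r1c4 → r2c4
Cost: 8 + 4 + 1 + 4 + 1 + 6 + 3 = 27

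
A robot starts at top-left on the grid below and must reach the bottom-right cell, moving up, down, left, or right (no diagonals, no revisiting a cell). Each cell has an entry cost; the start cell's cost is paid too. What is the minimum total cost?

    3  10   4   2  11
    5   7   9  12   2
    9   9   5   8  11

43

Cheapest: r0c0 r0c1 r0c2 r0c3 r0c4 r1c4 r2c4
  3 + 10 + 4 + 2 + 11 + 2 + 11 = 43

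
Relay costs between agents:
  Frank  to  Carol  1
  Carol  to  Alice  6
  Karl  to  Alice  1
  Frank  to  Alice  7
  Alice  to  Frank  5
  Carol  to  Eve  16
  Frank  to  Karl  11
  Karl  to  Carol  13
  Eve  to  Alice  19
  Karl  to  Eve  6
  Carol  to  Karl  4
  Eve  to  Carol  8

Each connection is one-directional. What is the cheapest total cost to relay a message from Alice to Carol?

Routes from Alice to Carol:
Alice - Frank - Karl - Eve - Carol: 5 + 11 + 6 + 8 = 30
Alice - Frank - Carol: 5 + 1 = 6
Alice - Frank - Karl - Carol: 5 + 11 + 13 = 29
The minimum is 6.

6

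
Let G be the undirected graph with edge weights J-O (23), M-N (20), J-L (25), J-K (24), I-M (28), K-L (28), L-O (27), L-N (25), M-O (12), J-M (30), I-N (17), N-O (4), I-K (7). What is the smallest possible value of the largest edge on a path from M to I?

17

Checking several routes:
M-N-I: max(20, 17) = 20
M-O-N-I: max(12, 4, 17) = 17
M-N-O-J-K-I: max(20, 4, 23, 24, 7) = 24
M-O-J-K-I: max(12, 23, 24, 7) = 24
Smallest bottleneck: 17.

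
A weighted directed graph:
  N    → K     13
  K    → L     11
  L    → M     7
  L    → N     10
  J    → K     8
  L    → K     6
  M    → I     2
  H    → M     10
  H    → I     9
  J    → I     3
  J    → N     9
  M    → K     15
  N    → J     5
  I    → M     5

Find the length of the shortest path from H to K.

25

Routes from H to K:
H → M → K: 10 + 15 = 25
H → I → M → K: 9 + 5 + 15 = 29
Shortest: 25.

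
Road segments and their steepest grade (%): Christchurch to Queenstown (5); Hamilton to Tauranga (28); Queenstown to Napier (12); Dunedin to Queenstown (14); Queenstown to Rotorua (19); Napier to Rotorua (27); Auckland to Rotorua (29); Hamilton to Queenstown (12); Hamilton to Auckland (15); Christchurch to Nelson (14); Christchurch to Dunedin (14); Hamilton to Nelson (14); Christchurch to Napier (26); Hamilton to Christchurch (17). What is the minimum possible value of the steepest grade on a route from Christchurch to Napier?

A few of the Christchurch→Napier routes:
Christchurch-Queenstown-Napier: max(5, 12) = 12
Christchurch-Hamilton-Queenstown-Napier: max(17, 12, 12) = 17
Christchurch-Dunedin-Queenstown-Napier: max(14, 14, 12) = 14
Christchurch-Nelson-Hamilton-Queenstown-Napier: max(14, 14, 12, 12) = 14
Best route has worst link 12%.

12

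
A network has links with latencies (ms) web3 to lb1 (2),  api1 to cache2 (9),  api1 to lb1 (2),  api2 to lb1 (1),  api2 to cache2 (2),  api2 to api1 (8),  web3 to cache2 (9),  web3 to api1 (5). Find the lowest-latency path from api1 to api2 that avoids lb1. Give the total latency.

8

Routes from api1 to api2 avoiding lb1:
api1 → web3 → cache2 → api2: 5 + 9 + 2 = 16
api1 → cache2 → api2: 9 + 2 = 11
api1 → api2: 8
The minimum is 8 ms.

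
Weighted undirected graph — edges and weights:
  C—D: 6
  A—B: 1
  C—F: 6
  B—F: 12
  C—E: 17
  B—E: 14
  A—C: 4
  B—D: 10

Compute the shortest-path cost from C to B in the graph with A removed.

Routes from C to B avoiding A:
C-E-B: 17 + 14 = 31
C-D-B: 6 + 10 = 16
C-F-B: 6 + 12 = 18
Best route has total 16.

16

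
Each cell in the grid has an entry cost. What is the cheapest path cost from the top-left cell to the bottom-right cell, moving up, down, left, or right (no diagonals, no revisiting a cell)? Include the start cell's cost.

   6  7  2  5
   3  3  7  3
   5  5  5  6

Cheapest: r0c0 -> r1c0 -> r1c1 -> r1c2 -> r1c3 -> r2c3
  6 + 3 + 3 + 7 + 3 + 6 = 28

28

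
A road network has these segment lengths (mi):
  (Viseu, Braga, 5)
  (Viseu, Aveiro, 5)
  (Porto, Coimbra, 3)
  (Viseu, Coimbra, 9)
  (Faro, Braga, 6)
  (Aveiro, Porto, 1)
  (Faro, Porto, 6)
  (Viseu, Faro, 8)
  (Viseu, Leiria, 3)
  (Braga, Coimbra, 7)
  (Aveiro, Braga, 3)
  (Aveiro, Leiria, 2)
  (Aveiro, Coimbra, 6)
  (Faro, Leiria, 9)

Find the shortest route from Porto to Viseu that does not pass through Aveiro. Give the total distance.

Some routes from Porto to Viseu avoiding Aveiro:
Porto - Coimbra - Viseu: 3 + 9 = 12
Porto - Coimbra - Braga - Viseu: 3 + 7 + 5 = 15
Porto - Faro - Braga - Viseu: 6 + 6 + 5 = 17
Porto - Faro - Viseu: 6 + 8 = 14
The minimum is 12 mi.

12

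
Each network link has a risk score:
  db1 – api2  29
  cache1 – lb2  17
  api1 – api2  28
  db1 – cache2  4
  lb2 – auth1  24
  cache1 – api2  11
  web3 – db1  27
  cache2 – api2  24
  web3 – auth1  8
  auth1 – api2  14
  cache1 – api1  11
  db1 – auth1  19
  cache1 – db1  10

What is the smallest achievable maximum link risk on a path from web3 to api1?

14

Checking several routes:
web3 - auth1 - api2 - cache1 - api1: max(8, 14, 11, 11) = 14
web3 - auth1 - db1 - cache1 - api1: max(8, 19, 10, 11) = 19
web3 - auth1 - db1 - cache2 - api2 - cache1 - api1: max(8, 19, 4, 24, 11, 11) = 24
Best route has worst link 14.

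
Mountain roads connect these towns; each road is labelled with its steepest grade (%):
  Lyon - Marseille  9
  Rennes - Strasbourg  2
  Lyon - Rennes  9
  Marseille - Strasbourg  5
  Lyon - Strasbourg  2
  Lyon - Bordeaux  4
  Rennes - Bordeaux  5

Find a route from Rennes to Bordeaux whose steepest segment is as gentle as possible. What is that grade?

Routes from Rennes to Bordeaux:
Rennes - Strasbourg - Marseille - Lyon - Bordeaux: max(2, 5, 9, 4) = 9
Rennes - Strasbourg - Lyon - Bordeaux: max(2, 2, 4) = 4
Rennes - Lyon - Bordeaux: max(9, 4) = 9
Rennes - Bordeaux: max(5) = 5
Best route has worst link 4%.

4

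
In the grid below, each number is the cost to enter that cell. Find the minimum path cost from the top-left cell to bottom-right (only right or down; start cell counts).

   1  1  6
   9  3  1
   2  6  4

Path [0,0] -> [0,1] -> [1,1] -> [1,2] -> [2,2]: 1 + 1 + 3 + 1 + 4 = 10.
For comparison, the top-then-right route costs 13.

10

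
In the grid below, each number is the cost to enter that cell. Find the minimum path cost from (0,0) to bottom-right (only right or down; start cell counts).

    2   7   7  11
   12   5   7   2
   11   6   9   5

Cheapest: r0c0→r0c1→r1c1→r1c2→r1c3→r2c3
  2 + 7 + 5 + 7 + 2 + 5 = 28
For comparison, the top-then-right route costs 34.

28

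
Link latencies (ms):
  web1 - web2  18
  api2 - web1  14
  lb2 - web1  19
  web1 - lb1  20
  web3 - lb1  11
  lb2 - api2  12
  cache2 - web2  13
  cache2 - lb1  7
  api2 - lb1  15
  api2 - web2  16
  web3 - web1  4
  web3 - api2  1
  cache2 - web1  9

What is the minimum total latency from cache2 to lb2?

Checking several routes:
cache2 -> web1 -> web3 -> api2 -> lb2: 9 + 4 + 1 + 12 = 26
cache2 -> lb1 -> api2 -> lb2: 7 + 15 + 12 = 34
cache2 -> lb1 -> web3 -> api2 -> lb2: 7 + 11 + 1 + 12 = 31
cache2 -> web1 -> api2 -> lb2: 9 + 14 + 12 = 35
cache2 -> web1 -> lb2: 9 + 19 = 28
Shortest: 26 ms.

26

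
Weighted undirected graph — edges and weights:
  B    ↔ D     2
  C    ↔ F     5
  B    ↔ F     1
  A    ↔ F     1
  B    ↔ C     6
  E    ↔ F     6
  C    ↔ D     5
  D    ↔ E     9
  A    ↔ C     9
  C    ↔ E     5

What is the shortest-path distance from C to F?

Some routes from C to F:
C - E - F: 5 + 6 = 11
C - F: 5
C - A - F: 9 + 1 = 10
C - D - B - F: 5 + 2 + 1 = 8
C - B - F: 6 + 1 = 7
Best route has total 5.

5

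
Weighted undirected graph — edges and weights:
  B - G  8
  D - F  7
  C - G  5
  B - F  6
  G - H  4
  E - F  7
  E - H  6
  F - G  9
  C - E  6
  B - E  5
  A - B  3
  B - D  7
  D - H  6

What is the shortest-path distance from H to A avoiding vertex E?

Comparing a few candidate routes:
H→G→B→A: 4 + 8 + 3 = 15
H→D→F→B→A: 6 + 7 + 6 + 3 = 22
H→D→B→A: 6 + 7 + 3 = 16
The minimum is 15.

15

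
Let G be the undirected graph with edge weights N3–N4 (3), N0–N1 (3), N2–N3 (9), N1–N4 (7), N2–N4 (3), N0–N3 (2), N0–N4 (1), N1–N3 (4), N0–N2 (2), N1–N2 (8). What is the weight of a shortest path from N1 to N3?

A few of the N1→N3 routes:
N1 - N3: 4
N1 - N0 - N4 - N3: 3 + 1 + 3 = 7
N1 - N0 - N3: 3 + 2 = 5
N1 - N4 - N3: 7 + 3 = 10
N1 - N4 - N0 - N3: 7 + 1 + 2 = 10
Shortest: 4.

4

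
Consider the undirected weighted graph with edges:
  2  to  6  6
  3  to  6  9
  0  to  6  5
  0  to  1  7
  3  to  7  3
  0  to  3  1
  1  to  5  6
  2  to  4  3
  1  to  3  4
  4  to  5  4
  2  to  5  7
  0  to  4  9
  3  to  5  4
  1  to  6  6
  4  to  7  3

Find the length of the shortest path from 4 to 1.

A few of the 4→1 routes:
4 → 7 → 3 → 0 → 1: 3 + 3 + 1 + 7 = 14
4 → 7 → 3 → 1: 3 + 3 + 4 = 10
4 → 2 → 6 → 1: 3 + 6 + 6 = 15
4 → 0 → 3 → 1: 9 + 1 + 4 = 14
4 → 5 → 3 → 1: 4 + 4 + 4 = 12
4 → 5 → 1: 4 + 6 = 10
Shortest: 10.

10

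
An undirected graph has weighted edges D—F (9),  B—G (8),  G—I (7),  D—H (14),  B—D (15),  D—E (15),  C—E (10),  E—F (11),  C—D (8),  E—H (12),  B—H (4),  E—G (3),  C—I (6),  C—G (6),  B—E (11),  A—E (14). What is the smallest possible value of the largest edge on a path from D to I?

Some routes from D to I:
D→F→E→G→I: max(9, 11, 3, 7) = 11
D→C→I: max(8, 6) = 8
D→C→G→I: max(8, 6, 7) = 8
D→C→E→G→I: max(8, 10, 3, 7) = 10
D→F→E→G→C→I: max(9, 11, 3, 6, 6) = 11
D→C→E→B→G→I: max(8, 10, 11, 8, 7) = 11
Best route has worst link 8.

8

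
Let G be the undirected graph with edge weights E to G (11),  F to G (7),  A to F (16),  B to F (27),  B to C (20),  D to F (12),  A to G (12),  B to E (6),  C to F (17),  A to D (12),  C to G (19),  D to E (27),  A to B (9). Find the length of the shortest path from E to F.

18

Comparing a few candidate routes:
E - G - F: 11 + 7 = 18
E - B - F: 6 + 27 = 33
E - B - A - F: 6 + 9 + 16 = 31
The minimum is 18.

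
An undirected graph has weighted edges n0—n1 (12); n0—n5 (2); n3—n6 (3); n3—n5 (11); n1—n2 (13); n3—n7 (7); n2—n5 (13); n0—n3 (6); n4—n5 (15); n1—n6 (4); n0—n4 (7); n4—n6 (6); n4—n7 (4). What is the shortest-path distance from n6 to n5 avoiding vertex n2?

Comparing a few candidate routes:
n6 → n4 → n0 → n5: 6 + 7 + 2 = 15
n6 → n3 → n0 → n5: 3 + 6 + 2 = 11
n6 → n1 → n0 → n5: 4 + 12 + 2 = 18
n6 → n3 → n5: 3 + 11 = 14
Best route has total 11.

11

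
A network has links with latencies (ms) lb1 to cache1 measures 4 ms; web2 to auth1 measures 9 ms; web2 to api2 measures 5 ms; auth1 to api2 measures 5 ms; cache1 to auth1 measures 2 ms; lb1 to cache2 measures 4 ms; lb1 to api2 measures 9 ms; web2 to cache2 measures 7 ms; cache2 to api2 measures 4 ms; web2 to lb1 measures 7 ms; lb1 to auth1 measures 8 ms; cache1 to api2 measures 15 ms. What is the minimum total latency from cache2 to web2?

7

Some routes from cache2 to web2:
cache2-api2-web2: 4 + 5 = 9
cache2-web2: 7
cache2-lb1-web2: 4 + 7 = 11
cache2-lb1-api2-web2: 4 + 9 + 5 = 18
The minimum is 7 ms.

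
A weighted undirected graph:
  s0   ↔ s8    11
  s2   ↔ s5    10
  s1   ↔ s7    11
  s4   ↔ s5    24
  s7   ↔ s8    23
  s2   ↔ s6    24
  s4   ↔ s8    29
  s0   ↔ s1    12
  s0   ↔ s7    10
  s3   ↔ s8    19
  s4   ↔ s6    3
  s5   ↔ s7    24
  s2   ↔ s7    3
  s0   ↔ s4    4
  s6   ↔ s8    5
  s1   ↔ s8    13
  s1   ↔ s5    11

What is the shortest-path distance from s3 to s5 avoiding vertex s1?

Comparing a few candidate routes:
s3 → s8 → s6 → s4 → s5: 19 + 5 + 3 + 24 = 51
s3 → s8 → s6 → s4 → s0 → s7 → s2 → s5: 19 + 5 + 3 + 4 + 10 + 3 + 10 = 54
s3 → s8 → s0 → s7 → s2 → s5: 19 + 11 + 10 + 3 + 10 = 53
The minimum is 51.

51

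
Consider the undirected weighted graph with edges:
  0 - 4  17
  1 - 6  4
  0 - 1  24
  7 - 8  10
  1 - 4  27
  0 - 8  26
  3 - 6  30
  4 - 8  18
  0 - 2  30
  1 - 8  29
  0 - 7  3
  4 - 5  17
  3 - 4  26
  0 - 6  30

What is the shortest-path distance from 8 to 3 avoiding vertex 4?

63

Some routes from 8 to 3 avoiding 4:
8 - 1 - 6 - 3: 29 + 4 + 30 = 63
8 - 7 - 0 - 1 - 6 - 3: 10 + 3 + 24 + 4 + 30 = 71
8 - 7 - 0 - 6 - 3: 10 + 3 + 30 + 30 = 73
Shortest: 63.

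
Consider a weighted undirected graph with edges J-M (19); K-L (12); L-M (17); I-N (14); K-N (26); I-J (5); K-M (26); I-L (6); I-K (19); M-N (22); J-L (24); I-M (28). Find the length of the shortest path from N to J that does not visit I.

Checking several routes:
N → K → M → J: 26 + 26 + 19 = 71
N → K → L → J: 26 + 12 + 24 = 62
N → M → L → J: 22 + 17 + 24 = 63
N → M → J: 22 + 19 = 41
Best route has total 41.

41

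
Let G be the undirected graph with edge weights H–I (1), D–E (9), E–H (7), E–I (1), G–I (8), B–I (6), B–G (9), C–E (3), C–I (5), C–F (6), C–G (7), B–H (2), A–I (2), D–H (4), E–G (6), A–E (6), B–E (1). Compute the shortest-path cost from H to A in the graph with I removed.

9

Routes from H to A avoiding I:
H → E → A: 7 + 6 = 13
H → B → E → A: 2 + 1 + 6 = 9
H → D → E → A: 4 + 9 + 6 = 19
H → B → G → E → A: 2 + 9 + 6 + 6 = 23
H → B → G → C → E → A: 2 + 9 + 7 + 3 + 6 = 27
Best route has total 9.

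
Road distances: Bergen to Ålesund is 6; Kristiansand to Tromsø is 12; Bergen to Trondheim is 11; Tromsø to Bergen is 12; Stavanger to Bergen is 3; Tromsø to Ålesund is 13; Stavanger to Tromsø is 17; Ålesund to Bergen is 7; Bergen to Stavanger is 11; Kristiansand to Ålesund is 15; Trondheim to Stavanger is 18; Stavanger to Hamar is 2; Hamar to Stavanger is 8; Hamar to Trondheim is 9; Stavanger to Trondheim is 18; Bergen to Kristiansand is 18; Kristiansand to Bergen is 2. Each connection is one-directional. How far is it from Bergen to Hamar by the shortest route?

Candidate routes:
Bergen -> Stavanger -> Hamar: 11 + 2 = 13
Bergen -> Trondheim -> Stavanger -> Hamar: 11 + 18 + 2 = 31
The minimum is 13.

13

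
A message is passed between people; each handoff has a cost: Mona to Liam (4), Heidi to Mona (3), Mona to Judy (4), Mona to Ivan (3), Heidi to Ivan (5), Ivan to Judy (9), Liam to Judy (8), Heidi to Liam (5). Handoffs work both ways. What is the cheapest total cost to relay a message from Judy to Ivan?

Comparing a few candidate routes:
Judy→Ivan: 9
Judy→Mona→Ivan: 4 + 3 = 7
Judy→Mona→Heidi→Ivan: 4 + 3 + 5 = 12
Best route has total 7.

7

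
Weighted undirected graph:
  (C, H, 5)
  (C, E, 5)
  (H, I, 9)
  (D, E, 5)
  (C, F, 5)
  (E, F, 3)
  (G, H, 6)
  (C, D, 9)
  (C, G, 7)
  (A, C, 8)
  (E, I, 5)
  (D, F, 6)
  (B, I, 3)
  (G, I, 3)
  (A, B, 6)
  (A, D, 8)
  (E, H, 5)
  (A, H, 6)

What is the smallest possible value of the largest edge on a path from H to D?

Checking several routes:
H-C-F-D: max(5, 5, 6) = 6
H-G-I-E-C-F-D: max(6, 3, 5, 5, 5, 6) = 6
H-C-E-F-D: max(5, 5, 3, 6) = 6
H-C-F-E-D: max(5, 5, 3, 5) = 5
H-C-E-D: max(5, 5, 5) = 5
H-E-D: max(5, 5) = 5
Best route has worst link 5.

5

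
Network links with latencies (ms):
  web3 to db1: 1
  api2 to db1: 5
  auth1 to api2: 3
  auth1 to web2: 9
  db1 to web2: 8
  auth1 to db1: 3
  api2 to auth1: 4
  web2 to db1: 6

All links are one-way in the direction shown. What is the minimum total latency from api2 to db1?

Paths from api2 to db1:
api2-auth1-web2-db1: 4 + 9 + 6 = 19
api2-db1: 5
api2-auth1-db1: 4 + 3 = 7
The minimum is 5 ms.

5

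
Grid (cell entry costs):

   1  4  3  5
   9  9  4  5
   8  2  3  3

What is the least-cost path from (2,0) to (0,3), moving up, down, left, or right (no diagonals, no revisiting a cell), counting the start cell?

25

Best path: [2,0] -> [2,1] -> [2,2] -> [1,2] -> [0,2] -> [0,3]
Cost: 8 + 2 + 3 + 4 + 3 + 5 = 25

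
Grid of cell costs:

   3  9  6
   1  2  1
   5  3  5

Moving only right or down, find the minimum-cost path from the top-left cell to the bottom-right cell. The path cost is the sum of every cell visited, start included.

12

Cheapest: (0,0) (1,0) (1,1) (1,2) (2,2)
  3 + 1 + 2 + 1 + 5 = 12
For comparison, the top-then-right route costs 24.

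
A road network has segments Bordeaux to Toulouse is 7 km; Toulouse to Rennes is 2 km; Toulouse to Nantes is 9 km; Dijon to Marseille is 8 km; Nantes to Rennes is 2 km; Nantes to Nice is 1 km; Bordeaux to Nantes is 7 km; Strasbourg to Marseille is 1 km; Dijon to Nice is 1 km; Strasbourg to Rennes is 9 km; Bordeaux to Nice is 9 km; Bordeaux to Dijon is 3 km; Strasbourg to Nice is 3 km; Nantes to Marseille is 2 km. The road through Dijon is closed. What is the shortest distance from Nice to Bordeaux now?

A few of the Nice→Bordeaux routes:
Nice -> Nantes -> Bordeaux: 1 + 7 = 8
Nice -> Bordeaux: 9
Nice -> Strasbourg -> Marseille -> Nantes -> Bordeaux: 3 + 1 + 2 + 7 = 13
Nice -> Nantes -> Rennes -> Toulouse -> Bordeaux: 1 + 2 + 2 + 7 = 12
Best route has total 8 km.

8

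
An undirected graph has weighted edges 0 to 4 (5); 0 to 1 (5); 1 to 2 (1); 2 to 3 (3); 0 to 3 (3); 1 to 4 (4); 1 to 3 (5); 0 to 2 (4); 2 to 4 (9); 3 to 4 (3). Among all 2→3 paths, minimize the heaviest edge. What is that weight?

3

A few of the 2→3 routes:
2→1→4→3: max(1, 4, 3) = 4
2→0→1→4→3: max(4, 5, 4, 3) = 5
2→0→3: max(4, 3) = 4
2→3: max(3) = 3
Smallest bottleneck: 3.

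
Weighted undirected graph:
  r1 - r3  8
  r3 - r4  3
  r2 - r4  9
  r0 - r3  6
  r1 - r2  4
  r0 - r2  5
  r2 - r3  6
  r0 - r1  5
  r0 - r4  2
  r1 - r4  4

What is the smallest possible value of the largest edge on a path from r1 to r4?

A few of the r1→r4 routes:
r1 - r4: max(4) = 4
r1 - r2 - r0 - r4: max(4, 5, 2) = 5
r1 - r2 - r0 - r3 - r4: max(4, 5, 6, 3) = 6
r1 - r0 - r4: max(5, 2) = 5
The minimum achievable maximum is 4.

4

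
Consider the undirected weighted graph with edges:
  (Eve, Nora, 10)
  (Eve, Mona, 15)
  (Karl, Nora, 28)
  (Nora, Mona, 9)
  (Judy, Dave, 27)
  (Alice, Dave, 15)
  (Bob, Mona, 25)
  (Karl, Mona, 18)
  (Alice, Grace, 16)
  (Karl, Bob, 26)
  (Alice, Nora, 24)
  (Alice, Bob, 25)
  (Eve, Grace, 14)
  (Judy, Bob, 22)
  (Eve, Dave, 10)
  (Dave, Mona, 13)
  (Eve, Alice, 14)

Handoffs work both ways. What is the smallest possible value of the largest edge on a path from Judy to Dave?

Some routes from Judy to Dave:
Judy → Bob → Alice → Nora → Mona → Dave: max(22, 25, 24, 9, 13) = 25
Judy → Bob → Alice → Nora → Eve → Dave: max(22, 25, 24, 10, 10) = 25
Judy → Bob → Alice → Nora → Mona → Eve → Dave: max(22, 25, 24, 9, 15, 10) = 25
Judy → Bob → Alice → Nora → Eve → Mona → Dave: max(22, 25, 24, 10, 15, 13) = 25
Smallest bottleneck: 25.

25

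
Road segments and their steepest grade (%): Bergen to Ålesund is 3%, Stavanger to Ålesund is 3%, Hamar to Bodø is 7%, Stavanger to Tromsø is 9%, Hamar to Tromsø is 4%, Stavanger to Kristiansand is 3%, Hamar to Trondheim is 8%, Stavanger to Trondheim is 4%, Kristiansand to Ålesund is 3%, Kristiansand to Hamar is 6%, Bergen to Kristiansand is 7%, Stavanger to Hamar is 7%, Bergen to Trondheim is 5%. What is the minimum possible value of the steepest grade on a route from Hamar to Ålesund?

6

Checking several routes:
Hamar-Kristiansand-Stavanger-Ålesund: max(6, 3, 3) = 6
Hamar-Kristiansand-Stavanger-Trondheim-Bergen-Ålesund: max(6, 3, 4, 5, 3) = 6
Hamar-Kristiansand-Ålesund: max(6, 3) = 6
Hamar-Kristiansand-Bergen-Trondheim-Stavanger-Ålesund: max(6, 7, 5, 4, 3) = 7
The minimum achievable maximum is 6%.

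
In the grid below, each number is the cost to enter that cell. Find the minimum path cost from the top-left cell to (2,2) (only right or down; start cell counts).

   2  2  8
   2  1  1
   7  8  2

Best path: r0c0→r0c1→r1c1→r1c2→r2c2
Cost: 2 + 2 + 1 + 1 + 2 = 8
For comparison, the top-then-right route costs 15.

8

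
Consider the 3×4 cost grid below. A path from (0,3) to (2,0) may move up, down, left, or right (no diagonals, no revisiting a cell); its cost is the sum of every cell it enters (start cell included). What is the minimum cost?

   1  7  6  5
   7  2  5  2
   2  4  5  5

20

Path [0,3] → [1,3] → [1,2] → [1,1] → [2,1] → [2,0]: 5 + 2 + 5 + 2 + 4 + 2 = 20.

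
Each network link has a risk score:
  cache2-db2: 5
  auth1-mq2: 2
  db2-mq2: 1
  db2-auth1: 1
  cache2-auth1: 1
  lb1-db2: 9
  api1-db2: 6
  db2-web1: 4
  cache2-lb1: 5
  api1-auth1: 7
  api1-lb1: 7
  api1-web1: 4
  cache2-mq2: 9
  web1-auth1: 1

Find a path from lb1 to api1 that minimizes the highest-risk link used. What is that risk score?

5

Checking several routes:
lb1 → cache2 → auth1 → web1 → api1: max(5, 1, 1, 4) = 5
lb1 → cache2 → auth1 → db2 → web1 → api1: max(5, 1, 1, 4, 4) = 5
lb1 → cache2 → db2 → web1 → api1: max(5, 5, 4, 4) = 5
lb1 → cache2 → db2 → mq2 → auth1 → web1 → api1: max(5, 5, 1, 2, 1, 4) = 5
lb1 → cache2 → db2 → auth1 → web1 → api1: max(5, 5, 1, 1, 4) = 5
lb1 → cache2 → auth1 → mq2 → db2 → web1 → api1: max(5, 1, 2, 1, 4, 4) = 5
The minimum achievable maximum is 5.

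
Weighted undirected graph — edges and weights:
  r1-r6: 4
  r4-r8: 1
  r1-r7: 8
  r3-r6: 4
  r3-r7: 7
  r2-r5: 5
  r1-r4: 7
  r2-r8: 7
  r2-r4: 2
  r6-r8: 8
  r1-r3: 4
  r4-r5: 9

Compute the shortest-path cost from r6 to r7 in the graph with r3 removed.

Routes from r6 to r7 avoiding r3:
r6 -> r1 -> r7: 4 + 8 = 12
r6 -> r8 -> r4 -> r1 -> r7: 8 + 1 + 7 + 8 = 24
r6 -> r8 -> r2 -> r4 -> r1 -> r7: 8 + 7 + 2 + 7 + 8 = 32
r6 -> r8 -> r2 -> r5 -> r4 -> r1 -> r7: 8 + 7 + 5 + 9 + 7 + 8 = 44
Best route has total 12.

12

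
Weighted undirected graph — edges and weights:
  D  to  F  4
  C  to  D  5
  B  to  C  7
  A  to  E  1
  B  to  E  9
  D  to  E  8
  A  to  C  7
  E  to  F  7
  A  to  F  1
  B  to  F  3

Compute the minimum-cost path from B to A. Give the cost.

4

Some routes from B to A:
B → F → A: 3 + 1 = 4
B → F → E → A: 3 + 7 + 1 = 11
B → E → A: 9 + 1 = 10
Best route has total 4.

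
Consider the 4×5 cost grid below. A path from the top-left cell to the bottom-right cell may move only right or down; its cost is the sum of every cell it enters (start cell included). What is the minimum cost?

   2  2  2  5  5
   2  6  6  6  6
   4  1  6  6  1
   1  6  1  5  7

28

Take r0c0 → r1c0 → r2c0 → r2c1 → r2c2 → r3c2 → r3c3 → r3c4 for a total of 2 + 2 + 4 + 1 + 6 + 1 + 5 + 7 = 28.
(Top row then right column would cost 30.)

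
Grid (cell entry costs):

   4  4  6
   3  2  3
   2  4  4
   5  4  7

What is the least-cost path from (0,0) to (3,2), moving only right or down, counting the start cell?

23

Take (0,0) (1,0) (1,1) (1,2) (2,2) (3,2) for a total of 4 + 3 + 2 + 3 + 4 + 7 = 23.
For comparison, the top-then-right route costs 28.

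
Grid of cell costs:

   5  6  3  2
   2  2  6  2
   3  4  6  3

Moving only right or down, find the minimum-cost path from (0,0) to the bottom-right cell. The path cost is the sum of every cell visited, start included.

20

Best path: (0,0) -> (1,0) -> (1,1) -> (1,2) -> (1,3) -> (2,3)
Cost: 5 + 2 + 2 + 6 + 2 + 3 = 20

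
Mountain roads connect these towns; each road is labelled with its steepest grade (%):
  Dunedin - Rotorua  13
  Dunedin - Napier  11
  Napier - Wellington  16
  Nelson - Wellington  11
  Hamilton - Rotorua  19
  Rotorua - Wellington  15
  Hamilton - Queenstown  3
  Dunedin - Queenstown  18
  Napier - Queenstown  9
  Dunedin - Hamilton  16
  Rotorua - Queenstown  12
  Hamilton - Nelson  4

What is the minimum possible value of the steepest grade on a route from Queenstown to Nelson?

4

Some routes from Queenstown to Nelson:
Queenstown→Rotorua→Dunedin→Napier→Wellington→Nelson: max(12, 13, 11, 16, 11) = 16
Queenstown→Hamilton→Nelson: max(3, 4) = 4
Queenstown→Rotorua→Wellington→Nelson: max(12, 15, 11) = 15
Queenstown→Rotorua→Wellington→Napier→Dunedin→Hamilton→Nelson: max(12, 15, 16, 11, 16, 4) = 16
Queenstown→Napier→Dunedin→Rotorua→Wellington→Nelson: max(9, 11, 13, 15, 11) = 15
The minimum achievable maximum is 4%.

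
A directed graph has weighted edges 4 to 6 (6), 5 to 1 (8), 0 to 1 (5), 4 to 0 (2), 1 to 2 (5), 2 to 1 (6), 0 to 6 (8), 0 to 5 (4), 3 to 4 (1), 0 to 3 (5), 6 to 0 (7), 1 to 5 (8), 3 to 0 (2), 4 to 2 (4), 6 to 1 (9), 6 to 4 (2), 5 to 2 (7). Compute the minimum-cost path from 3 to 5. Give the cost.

6

A few of the 3→5 routes:
3-4-0-5: 1 + 2 + 4 = 7
3-0-5: 2 + 4 = 6
3-0-1-5: 2 + 5 + 8 = 15
The minimum is 6.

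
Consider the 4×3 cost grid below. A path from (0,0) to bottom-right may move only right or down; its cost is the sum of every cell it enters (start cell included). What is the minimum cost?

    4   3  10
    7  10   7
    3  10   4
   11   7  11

Path [0,0] → [0,1] → [0,2] → [1,2] → [2,2] → [3,2]: 4 + 3 + 10 + 7 + 4 + 11 = 39.

39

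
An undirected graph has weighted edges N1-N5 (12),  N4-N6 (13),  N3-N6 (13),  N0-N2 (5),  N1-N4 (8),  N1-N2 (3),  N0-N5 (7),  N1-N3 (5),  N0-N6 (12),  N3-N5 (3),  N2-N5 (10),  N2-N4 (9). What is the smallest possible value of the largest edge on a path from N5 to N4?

Comparing a few candidate routes:
N5-N3-N1-N4: max(3, 5, 8) = 8
N5-N0-N2-N4: max(7, 5, 9) = 9
N5-N3-N1-N2-N4: max(3, 5, 3, 9) = 9
N5-N0-N2-N1-N4: max(7, 5, 3, 8) = 8
Best route has worst link 8.

8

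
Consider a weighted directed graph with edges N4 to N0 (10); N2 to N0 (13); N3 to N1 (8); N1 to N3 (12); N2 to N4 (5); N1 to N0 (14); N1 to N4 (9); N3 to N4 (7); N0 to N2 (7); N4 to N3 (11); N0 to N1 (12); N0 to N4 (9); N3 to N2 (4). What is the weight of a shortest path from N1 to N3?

Paths from N1 to N3:
N1 - N0 - N4 - N3: 14 + 9 + 11 = 34
N1 - N0 - N2 - N4 - N3: 14 + 7 + 5 + 11 = 37
N1 - N3: 12
N1 - N4 - N3: 9 + 11 = 20
The minimum is 12.

12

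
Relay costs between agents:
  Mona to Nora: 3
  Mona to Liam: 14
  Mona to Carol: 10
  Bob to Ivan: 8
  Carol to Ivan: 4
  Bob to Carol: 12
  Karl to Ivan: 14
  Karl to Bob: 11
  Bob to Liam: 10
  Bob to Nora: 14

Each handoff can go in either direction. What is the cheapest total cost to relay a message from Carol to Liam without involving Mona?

Routes from Carol to Liam avoiding Mona:
Carol-Ivan-Bob-Liam: 4 + 8 + 10 = 22
Carol-Ivan-Karl-Bob-Liam: 4 + 14 + 11 + 10 = 39
Carol-Bob-Liam: 12 + 10 = 22
Best route has total 22.

22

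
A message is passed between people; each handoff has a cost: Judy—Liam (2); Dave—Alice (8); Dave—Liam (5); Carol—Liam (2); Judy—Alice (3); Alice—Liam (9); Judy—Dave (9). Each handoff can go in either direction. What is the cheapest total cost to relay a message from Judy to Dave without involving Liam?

9

Routes from Judy to Dave avoiding Liam:
Judy→Dave: 9
Judy→Alice→Dave: 3 + 8 = 11
Shortest: 9.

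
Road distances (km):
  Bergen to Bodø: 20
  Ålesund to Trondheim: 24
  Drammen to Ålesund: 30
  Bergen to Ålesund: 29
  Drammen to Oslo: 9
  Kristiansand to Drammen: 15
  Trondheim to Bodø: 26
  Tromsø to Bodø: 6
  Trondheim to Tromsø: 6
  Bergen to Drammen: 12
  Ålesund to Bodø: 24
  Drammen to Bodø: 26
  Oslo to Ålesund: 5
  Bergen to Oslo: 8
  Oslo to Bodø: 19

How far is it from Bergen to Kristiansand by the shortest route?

Some routes from Bergen to Kristiansand:
Bergen-Ålesund-Oslo-Drammen-Kristiansand: 29 + 5 + 9 + 15 = 58
Bergen-Oslo-Drammen-Kristiansand: 8 + 9 + 15 = 32
Bergen-Drammen-Kristiansand: 12 + 15 = 27
Best route has total 27 km.

27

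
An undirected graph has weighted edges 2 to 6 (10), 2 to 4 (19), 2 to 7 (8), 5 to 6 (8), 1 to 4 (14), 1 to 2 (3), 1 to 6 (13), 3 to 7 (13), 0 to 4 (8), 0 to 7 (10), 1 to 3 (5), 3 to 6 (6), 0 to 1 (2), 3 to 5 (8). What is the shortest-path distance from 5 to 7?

Checking several routes:
5 -> 3 -> 1 -> 2 -> 7: 8 + 5 + 3 + 8 = 24
5 -> 3 -> 7: 8 + 13 = 21
5 -> 3 -> 1 -> 0 -> 7: 8 + 5 + 2 + 10 = 25
Shortest: 21.

21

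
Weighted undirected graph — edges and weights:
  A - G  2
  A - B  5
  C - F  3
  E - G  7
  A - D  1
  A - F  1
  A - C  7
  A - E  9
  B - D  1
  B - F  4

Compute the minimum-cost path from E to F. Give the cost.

A few of the E→F routes:
E - G - A - B - F: 7 + 2 + 5 + 4 = 18
E - A - D - B - F: 9 + 1 + 1 + 4 = 15
E - A - B - F: 9 + 5 + 4 = 18
E - A - F: 9 + 1 = 10
E - G - A - F: 7 + 2 + 1 = 10
E - G - A - D - B - F: 7 + 2 + 1 + 1 + 4 = 15
The minimum is 10.

10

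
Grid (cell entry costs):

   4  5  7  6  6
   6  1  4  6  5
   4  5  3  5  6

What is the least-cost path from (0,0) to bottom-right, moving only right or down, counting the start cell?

Take [0,0] [0,1] [1,1] [1,2] [2,2] [2,3] [2,4] for a total of 4 + 5 + 1 + 4 + 3 + 5 + 6 = 28.

28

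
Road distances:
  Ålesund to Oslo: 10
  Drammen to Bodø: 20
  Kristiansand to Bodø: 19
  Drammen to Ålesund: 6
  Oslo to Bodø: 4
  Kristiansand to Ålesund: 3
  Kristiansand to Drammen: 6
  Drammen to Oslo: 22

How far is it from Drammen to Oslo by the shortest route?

16

Comparing a few candidate routes:
Drammen→Bodø→Oslo: 20 + 4 = 24
Drammen→Ålesund→Kristiansand→Bodø→Oslo: 6 + 3 + 19 + 4 = 32
Drammen→Kristiansand→Bodø→Oslo: 6 + 19 + 4 = 29
Drammen→Ålesund→Oslo: 6 + 10 = 16
Drammen→Oslo: 22
Drammen→Kristiansand→Ålesund→Oslo: 6 + 3 + 10 = 19
Shortest: 16.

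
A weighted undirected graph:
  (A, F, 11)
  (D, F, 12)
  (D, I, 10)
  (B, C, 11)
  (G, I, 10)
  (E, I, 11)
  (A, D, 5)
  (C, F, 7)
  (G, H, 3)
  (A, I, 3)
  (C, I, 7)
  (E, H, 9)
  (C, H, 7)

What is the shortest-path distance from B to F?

Comparing a few candidate routes:
B - C - F: 11 + 7 = 18
B - C - I - A - F: 11 + 7 + 3 + 11 = 32
B - C - I - A - D - F: 11 + 7 + 3 + 5 + 12 = 38
Shortest: 18.

18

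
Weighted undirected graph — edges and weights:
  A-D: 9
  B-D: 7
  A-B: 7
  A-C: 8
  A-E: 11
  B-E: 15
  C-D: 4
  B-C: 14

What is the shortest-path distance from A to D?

Checking several routes:
A -> D: 9
A -> C -> D: 8 + 4 = 12
A -> B -> D: 7 + 7 = 14
The minimum is 9.

9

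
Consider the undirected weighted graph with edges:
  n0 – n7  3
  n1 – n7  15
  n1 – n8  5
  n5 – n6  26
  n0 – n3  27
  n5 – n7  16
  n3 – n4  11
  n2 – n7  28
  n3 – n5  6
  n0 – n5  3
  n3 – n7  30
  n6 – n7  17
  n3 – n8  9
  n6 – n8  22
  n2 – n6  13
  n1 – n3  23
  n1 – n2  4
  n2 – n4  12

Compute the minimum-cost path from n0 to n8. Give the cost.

A few of the n0→n8 routes:
n0→n3→n8: 27 + 9 = 36
n0→n7→n1→n8: 3 + 15 + 5 = 23
n0→n5→n3→n8: 3 + 6 + 9 = 18
n0→n7→n5→n3→n8: 3 + 16 + 6 + 9 = 34
Best route has total 18.

18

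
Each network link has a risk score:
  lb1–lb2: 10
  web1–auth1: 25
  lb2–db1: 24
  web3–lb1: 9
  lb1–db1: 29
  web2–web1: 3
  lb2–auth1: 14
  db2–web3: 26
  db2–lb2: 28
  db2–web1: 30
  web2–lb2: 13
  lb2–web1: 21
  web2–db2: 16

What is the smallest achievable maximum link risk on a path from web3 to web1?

13

Some routes from web3 to web1:
web3 → lb1 → lb2 → web1: max(9, 10, 21) = 21
web3 → lb1 → lb2 → web2 → web1: max(9, 10, 13, 3) = 13
web3 → lb1 → lb2 → auth1 → web1: max(9, 10, 14, 25) = 25
Smallest bottleneck: 13.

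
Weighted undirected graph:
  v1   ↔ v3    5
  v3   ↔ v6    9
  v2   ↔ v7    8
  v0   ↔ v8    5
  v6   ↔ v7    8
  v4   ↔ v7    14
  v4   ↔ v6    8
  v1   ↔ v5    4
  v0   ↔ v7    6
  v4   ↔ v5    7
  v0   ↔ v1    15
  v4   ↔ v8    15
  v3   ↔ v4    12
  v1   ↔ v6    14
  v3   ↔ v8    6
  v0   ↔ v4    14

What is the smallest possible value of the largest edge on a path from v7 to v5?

6

A few of the v7→v5 routes:
v7 -> v6 -> v4 -> v5: max(8, 8, 7) = 8
v7 -> v6 -> v3 -> v4 -> v5: max(8, 9, 12, 7) = 12
v7 -> v6 -> v3 -> v1 -> v5: max(8, 9, 5, 4) = 9
v7 -> v0 -> v8 -> v3 -> v6 -> v4 -> v5: max(6, 5, 6, 9, 8, 7) = 9
v7 -> v0 -> v8 -> v3 -> v1 -> v5: max(6, 5, 6, 5, 4) = 6
v7 -> v6 -> v4 -> v3 -> v1 -> v5: max(8, 8, 12, 5, 4) = 12
Smallest bottleneck: 6.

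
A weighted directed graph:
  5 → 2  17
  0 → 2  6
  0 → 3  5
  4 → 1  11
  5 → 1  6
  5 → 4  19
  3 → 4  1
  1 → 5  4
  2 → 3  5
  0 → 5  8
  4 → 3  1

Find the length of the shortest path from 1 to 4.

23

Paths from 1 to 4:
1 → 5 → 4: 4 + 19 = 23
1 → 5 → 2 → 3 → 4: 4 + 17 + 5 + 1 = 27
Shortest: 23.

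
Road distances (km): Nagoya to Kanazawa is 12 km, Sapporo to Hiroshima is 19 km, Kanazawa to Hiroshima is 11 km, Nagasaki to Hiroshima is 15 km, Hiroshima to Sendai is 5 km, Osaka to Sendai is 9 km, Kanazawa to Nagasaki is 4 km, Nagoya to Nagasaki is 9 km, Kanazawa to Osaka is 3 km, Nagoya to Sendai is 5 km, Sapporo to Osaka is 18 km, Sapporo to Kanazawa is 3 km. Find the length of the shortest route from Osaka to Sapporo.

A few of the Osaka→Sapporo routes:
Osaka → Sapporo: 18
Osaka → Kanazawa → Sapporo: 3 + 3 = 6
Osaka → Sendai → Hiroshima → Kanazawa → Sapporo: 9 + 5 + 11 + 3 = 28
Osaka → Sendai → Nagoya → Kanazawa → Sapporo: 9 + 5 + 12 + 3 = 29
Shortest: 6 km.

6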